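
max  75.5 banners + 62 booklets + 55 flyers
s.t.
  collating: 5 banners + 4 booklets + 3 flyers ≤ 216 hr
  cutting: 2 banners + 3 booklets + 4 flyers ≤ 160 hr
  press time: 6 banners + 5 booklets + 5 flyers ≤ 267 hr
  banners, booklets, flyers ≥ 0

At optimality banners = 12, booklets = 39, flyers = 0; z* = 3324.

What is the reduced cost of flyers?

At the optimum: collating uses 216 of 216 (binding); cutting uses 141 of 160 (slack = 19); press time uses 267 of 267 (binding).
Since cutting is not tight, its dual is 0.
The binding rows give the dual system: 5·y_collating + 6·y_press time = 75.5 and 4·y_collating + 5·y_press time = 62.
This yields shadow prices y_collating = 5.5, y_press time = 8.
Reduced cost of flyers: c₃ − yᵀa₃ = 55 − (5.5·3 + 8·5) = 55 − 56.5 = -1.5.

-1.5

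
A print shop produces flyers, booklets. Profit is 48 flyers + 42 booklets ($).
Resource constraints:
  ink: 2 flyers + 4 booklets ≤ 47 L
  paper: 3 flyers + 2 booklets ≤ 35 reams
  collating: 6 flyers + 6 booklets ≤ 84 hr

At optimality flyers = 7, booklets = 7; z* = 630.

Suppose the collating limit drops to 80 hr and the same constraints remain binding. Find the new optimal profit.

At the optimum: ink uses 42 of 47 (slack = 5); paper uses 35 of 35 (binding); collating uses 84 of 84 (binding).
By complementary slackness, y = 0 for the non-binding constraint.
From A_Bᵀ y = c: 3·y_paper + 6·y_collating = 48; 2·y_paper + 6·y_collating = 42.
Solving: y_paper = 6, y_collating = 5.
Δz = y_collating·Δb = 5 × (-4) = -20, so new z* = 630 − 20 = 610.

610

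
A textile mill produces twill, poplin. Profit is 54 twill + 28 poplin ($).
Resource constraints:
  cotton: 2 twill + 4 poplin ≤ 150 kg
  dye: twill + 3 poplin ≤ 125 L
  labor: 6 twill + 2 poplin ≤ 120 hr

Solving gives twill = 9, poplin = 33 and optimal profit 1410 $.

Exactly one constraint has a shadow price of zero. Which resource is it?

dye

cotton: 150/150 (binding)
dye: 108/125 (slack 17)
labor: 120/120 (binding)
By complementary slackness, a constraint with positive slack has shadow price 0 → dye.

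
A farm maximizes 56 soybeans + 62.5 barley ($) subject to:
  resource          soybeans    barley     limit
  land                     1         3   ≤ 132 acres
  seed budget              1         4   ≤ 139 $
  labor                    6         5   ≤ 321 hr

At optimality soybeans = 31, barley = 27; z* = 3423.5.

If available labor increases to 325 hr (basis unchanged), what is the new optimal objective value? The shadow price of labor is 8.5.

Δb = 4, so new z* = 3423.5 + (8.5)·(4) = 3423.5 + 34 = 3457.5.

3457.5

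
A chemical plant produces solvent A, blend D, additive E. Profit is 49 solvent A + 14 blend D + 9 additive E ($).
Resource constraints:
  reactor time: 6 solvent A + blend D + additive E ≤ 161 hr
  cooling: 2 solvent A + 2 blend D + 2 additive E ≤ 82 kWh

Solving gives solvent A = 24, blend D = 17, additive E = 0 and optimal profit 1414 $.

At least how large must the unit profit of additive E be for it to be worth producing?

Both reactor time and cooling are binding at x*.
The binding rows give the dual system: 6·y_reactor time + 2·y_cooling = 49 and 1·y_reactor time + 2·y_cooling = 14.
This yields shadow prices y_reactor time = 7, y_cooling = 3.5.
additive E enters the basis when its profit ≥ yᵀa₃ = 7·1 + 3.5·2 = 14.

14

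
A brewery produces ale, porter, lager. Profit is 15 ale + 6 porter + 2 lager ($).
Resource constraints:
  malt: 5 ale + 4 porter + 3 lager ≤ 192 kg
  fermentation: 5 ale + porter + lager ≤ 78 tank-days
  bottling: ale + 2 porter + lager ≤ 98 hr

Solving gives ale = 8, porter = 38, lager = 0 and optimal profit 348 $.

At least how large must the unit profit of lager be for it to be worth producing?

Binding: malt and fermentation. Non-binding: bottling (14 unused).
Slack constraints have shadow price 0 (complementary slackness).
From A_Bᵀ y = c: 5·y_malt + 5·y_fermentation = 15; 4·y_malt + 1·y_fermentation = 6.
This yields shadow prices y_malt = 1, y_fermentation = 2.
lager enters the basis when its profit ≥ yᵀa₃ = 1·3 + 2·1 = 5.

5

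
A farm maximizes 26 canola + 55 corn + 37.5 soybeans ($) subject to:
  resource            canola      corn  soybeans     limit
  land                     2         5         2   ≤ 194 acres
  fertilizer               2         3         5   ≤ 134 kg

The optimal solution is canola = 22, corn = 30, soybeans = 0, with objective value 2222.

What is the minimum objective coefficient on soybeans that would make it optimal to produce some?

41

Both land and fertilizer are binding at x*.
Dual feasibility on the basic columns requires 2·y_land + 2·y_fertilizer = 26, 5·y_land + 3·y_fertilizer = 55.
Solving: y_land = 8, y_fertilizer = 5.
soybeans enters the basis when its profit ≥ yᵀa₃ = 8·2 + 5·5 = 41.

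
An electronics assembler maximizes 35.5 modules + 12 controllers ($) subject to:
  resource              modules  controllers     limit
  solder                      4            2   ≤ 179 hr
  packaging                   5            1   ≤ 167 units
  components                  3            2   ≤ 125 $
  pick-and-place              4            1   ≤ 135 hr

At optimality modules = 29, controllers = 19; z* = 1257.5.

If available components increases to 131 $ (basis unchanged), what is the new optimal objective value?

Check each constraint at x*: solder 154/179 (slack 25); packaging 164/167 (slack 3); components 125/125 (tight); pick-and-place 135/135 (tight).
Since solder, packaging are not tight, their duals are 0.
From A_Bᵀ y = c: 3·y_components + 4·y_pick-and-place = 35.5; 2·y_components + 1·y_pick-and-place = 12.
→ y_components = 2.5 and y_pick-and-place = 7.
Δz = y_components·Δb = 2.5 × (6) = 15, so new z* = 1257.5 + 15 = 1272.5.

1272.5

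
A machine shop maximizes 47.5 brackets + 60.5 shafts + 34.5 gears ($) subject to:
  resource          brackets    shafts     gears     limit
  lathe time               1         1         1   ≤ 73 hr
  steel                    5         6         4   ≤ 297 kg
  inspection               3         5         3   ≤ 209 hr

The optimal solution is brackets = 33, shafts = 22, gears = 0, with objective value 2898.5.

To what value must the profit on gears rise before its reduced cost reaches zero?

Check each constraint at x*: lathe time 55/73 (slack 18); steel 297/297 (tight); inspection 209/209 (tight).
By complementary slackness, y = 0 for the non-binding constraint.
From A_Bᵀ y = c: 5·y_steel + 3·y_inspection = 47.5; 6·y_steel + 5·y_inspection = 60.5.
→ y_steel = 8 and y_inspection = 2.5.
gears enters the basis when its profit ≥ yᵀa₃ = 8·4 + 2.5·3 = 39.5.

39.5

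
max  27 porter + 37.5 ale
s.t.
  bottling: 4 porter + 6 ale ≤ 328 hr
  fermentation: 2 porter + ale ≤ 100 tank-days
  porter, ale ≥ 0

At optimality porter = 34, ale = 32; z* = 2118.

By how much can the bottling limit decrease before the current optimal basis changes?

128

Binding constraints: bottling, fermentation. The basis is B = [[4,6],[2,1]] with det -8.
Per unit decrease in bottling, x* moves by d = (0.125, -0.25).
The basis stays optimal until ale reaches 0; allowable decrease = 128 hr.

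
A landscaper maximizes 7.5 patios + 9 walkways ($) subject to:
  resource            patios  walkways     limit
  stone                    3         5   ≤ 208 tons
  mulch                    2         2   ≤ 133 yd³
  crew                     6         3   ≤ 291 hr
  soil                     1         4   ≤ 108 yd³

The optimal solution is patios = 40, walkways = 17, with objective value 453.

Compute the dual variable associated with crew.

Check each constraint at x*: stone 205/208 (slack 3); mulch 114/133 (slack 19); crew 291/291 (tight); soil 108/108 (tight).
By complementary slackness, y = 0 for the non-binding constraints.
The binding rows give the dual system: 6·y_crew + 1·y_soil = 7.5 and 3·y_crew + 4·y_soil = 9.
→ y_crew = 1 and y_soil = 1.5.
Shadow price of crew = 1.

1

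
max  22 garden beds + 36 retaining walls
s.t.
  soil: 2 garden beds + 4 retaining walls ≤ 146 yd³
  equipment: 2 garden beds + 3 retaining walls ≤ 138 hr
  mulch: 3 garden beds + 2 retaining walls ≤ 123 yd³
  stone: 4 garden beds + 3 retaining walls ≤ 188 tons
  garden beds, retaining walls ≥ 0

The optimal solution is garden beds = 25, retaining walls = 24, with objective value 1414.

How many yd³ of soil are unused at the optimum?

soil used = 2·25 + 4·24 = 146; slack = 146 − 146 = 0.

0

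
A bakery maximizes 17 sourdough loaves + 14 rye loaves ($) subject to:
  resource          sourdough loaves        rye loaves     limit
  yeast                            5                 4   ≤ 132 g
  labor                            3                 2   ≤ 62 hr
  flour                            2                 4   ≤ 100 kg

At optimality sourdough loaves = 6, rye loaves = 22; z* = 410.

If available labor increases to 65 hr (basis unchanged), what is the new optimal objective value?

At the optimum: yeast uses 118 of 132 (slack = 14); labor uses 62 of 62 (binding); flour uses 100 of 100 (binding).
Since yeast is not tight, its dual is 0.
Dual feasibility on the basic columns requires 3·y_labor + 2·y_flour = 17, 2·y_labor + 4·y_flour = 14.
→ y_labor = 5 and y_flour = 1.
Δz = y_labor·Δb = 5 × (3) = 15, so new z* = 410 + 15 = 425.

425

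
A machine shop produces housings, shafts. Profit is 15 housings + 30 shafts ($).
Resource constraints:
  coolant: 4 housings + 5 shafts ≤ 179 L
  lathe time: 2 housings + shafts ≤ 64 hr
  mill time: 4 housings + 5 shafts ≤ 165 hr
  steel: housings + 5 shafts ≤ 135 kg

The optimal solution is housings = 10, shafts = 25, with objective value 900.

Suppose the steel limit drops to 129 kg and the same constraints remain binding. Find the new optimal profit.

882

Check each constraint at x*: coolant 165/179 (slack 14); lathe time 45/64 (slack 19); mill time 165/165 (tight); steel 135/135 (tight).
Slack constraints have shadow price 0 (complementary slackness).
The binding rows give the dual system: 4·y_mill time + 1·y_steel = 15 and 5·y_mill time + 5·y_steel = 30.
→ y_mill time = 3 and y_steel = 3.
Δz = y_steel·Δb = 3 × (-6) = -18, so new z* = 900 − 18 = 882.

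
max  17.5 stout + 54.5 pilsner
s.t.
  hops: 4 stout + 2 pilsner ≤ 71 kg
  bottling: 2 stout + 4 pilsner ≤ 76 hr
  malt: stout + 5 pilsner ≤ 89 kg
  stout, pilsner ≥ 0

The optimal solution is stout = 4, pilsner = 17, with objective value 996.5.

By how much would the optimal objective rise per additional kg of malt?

Binding: bottling and malt. Non-binding: hops (21 unused).
Slack constraints have shadow price 0 (complementary slackness).
From A_Bᵀ y = c: 2·y_bottling + 1·y_malt = 17.5; 4·y_bottling + 5·y_malt = 54.5.
→ y_bottling = 5.5 and y_malt = 6.5.
Shadow price of malt = 6.5.

6.5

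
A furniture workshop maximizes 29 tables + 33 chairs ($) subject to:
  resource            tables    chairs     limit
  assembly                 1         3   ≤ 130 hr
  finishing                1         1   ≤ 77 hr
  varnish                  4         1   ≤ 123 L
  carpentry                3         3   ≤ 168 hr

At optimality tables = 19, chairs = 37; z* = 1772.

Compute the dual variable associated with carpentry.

9

At the optimum: assembly uses 130 of 130 (binding); finishing uses 56 of 77 (slack = 21); varnish uses 113 of 123 (slack = 10); carpentry uses 168 of 168 (binding).
Slack constraints have shadow price 0 (complementary slackness).
Dual feasibility on the basic columns requires 1·y_assembly + 3·y_carpentry = 29, 3·y_assembly + 3·y_carpentry = 33.
→ y_assembly = 2 and y_carpentry = 9.
Shadow price of carpentry = 9.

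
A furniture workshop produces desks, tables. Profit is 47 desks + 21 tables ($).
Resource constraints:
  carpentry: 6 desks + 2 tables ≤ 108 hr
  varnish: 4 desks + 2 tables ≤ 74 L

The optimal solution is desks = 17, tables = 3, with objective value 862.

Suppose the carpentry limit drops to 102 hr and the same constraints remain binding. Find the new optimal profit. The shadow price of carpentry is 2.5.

847

Δb = -6, so new z* = 862 + (2.5)·(-6) = 862 − 15 = 847.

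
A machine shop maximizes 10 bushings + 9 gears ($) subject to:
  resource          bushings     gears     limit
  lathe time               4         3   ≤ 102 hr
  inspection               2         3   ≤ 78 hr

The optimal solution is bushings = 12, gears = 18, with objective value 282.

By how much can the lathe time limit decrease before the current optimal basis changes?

Binding constraints: lathe time, inspection. The basis is B = [[4,3],[2,3]] with det 6.
Per unit decrease in lathe time, x* moves by d = (-0.5, 0.3333).
The basis stays optimal until bushings reaches 0; allowable decrease = 24 hr.

24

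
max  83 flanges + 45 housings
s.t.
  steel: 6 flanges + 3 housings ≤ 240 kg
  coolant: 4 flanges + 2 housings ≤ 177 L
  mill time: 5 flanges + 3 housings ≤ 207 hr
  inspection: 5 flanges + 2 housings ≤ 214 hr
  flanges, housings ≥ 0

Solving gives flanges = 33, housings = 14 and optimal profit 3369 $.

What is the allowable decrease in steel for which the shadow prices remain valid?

33

Binding constraints: steel, mill time. The basis is B = [[6,3],[5,3]] with det 3.
Per unit decrease in steel, x* moves by d = (-1, 1.6667).
The basis stays optimal until flanges reaches 0; allowable decrease = 33 kg.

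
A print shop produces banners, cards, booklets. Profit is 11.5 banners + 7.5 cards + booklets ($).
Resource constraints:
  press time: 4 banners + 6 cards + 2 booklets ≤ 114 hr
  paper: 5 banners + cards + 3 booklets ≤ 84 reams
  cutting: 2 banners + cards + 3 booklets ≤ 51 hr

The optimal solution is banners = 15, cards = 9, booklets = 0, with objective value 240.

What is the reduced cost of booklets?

-5.5

At the optimum: press time uses 114 of 114 (binding); paper uses 84 of 84 (binding); cutting uses 39 of 51 (slack = 12).
By complementary slackness, y = 0 for the non-binding constraint.
The binding rows give the dual system: 4·y_press time + 5·y_paper = 11.5 and 6·y_press time + 1·y_paper = 7.5.
Solving: y_press time = 1, y_paper = 1.5.
Reduced cost of booklets: c₃ − yᵀa₃ = 1 − (1·2 + 1.5·3) = 1 − 6.5 = -5.5.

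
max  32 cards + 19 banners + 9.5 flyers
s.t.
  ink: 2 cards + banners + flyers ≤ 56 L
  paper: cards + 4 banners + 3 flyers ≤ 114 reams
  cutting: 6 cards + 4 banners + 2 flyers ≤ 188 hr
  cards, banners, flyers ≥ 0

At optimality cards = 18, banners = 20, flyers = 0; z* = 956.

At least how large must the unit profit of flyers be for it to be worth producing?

At the optimum: ink uses 56 of 56 (binding); paper uses 98 of 114 (slack = 16); cutting uses 188 of 188 (binding).
Since paper is not tight, its dual is 0.
The binding rows give the dual system: 2·y_ink + 6·y_cutting = 32 and 1·y_ink + 4·y_cutting = 19.
→ y_ink = 7 and y_cutting = 3.
flyers enters the basis when its profit ≥ yᵀa₃ = 7·1 + 3·2 = 13.

13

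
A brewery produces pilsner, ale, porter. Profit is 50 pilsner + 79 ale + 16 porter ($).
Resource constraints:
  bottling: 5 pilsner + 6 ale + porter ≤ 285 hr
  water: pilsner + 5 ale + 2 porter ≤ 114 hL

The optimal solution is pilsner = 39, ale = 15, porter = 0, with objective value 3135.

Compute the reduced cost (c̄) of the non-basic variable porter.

-3

Check each constraint at x*: bottling 285/285 (tight); water 114/114 (tight).
Dual feasibility on the basic columns requires 5·y_bottling + 1·y_water = 50, 6·y_bottling + 5·y_water = 79.
Solving: y_bottling = 9, y_water = 5.
Reduced cost of porter: c₃ − yᵀa₃ = 16 − (9·1 + 5·2) = 16 − 19 = -3.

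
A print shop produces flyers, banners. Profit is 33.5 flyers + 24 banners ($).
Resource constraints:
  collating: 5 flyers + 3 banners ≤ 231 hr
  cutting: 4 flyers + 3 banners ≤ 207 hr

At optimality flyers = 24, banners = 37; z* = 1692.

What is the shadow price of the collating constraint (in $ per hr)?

At the optimum: collating uses 231 of 231 (binding); cutting uses 207 of 207 (binding).
Dual feasibility on the basic columns requires 5·y_collating + 4·y_cutting = 33.5, 3·y_collating + 3·y_cutting = 24.
Solving: y_collating = 1.5, y_cutting = 6.5.
Shadow price of collating = 1.5.

1.5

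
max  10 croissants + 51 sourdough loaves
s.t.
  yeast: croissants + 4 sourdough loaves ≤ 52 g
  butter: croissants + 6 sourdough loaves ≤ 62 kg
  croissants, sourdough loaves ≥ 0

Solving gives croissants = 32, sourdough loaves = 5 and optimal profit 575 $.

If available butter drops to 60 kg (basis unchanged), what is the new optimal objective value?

Both yeast and butter are binding at x*.
From A_Bᵀ y = c: 1·y_yeast + 1·y_butter = 10; 4·y_yeast + 6·y_butter = 51.
Solving: y_yeast = 4.5, y_butter = 5.5.
Δz = y_butter·Δb = 5.5 × (-2) = -11, so new z* = 575 − 11 = 564.

564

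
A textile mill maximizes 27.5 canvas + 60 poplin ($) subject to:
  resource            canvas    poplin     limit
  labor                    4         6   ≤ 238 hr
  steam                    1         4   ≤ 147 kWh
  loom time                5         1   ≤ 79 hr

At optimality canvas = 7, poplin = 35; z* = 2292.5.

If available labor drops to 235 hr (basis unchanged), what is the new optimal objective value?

2277.5

At the optimum: labor uses 238 of 238 (binding); steam uses 147 of 147 (binding); loom time uses 70 of 79 (slack = 9).
Slack constraints have shadow price 0 (complementary slackness).
From A_Bᵀ y = c: 4·y_labor + 1·y_steam = 27.5; 6·y_labor + 4·y_steam = 60.
Solving: y_labor = 5, y_steam = 7.5.
Δz = y_labor·Δb = 5 × (-3) = -15, so new z* = 2292.5 − 15 = 2277.5.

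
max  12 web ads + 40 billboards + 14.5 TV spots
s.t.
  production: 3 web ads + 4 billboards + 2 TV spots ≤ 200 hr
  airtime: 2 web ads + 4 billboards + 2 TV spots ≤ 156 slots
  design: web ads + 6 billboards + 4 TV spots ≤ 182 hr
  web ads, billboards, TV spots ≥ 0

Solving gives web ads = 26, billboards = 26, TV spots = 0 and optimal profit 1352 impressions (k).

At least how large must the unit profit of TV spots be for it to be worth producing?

24

Check each constraint at x*: production 182/200 (slack 18); airtime 156/156 (tight); design 182/182 (tight).
By complementary slackness, y = 0 for the non-binding constraint.
The binding rows give the dual system: 2·y_airtime + 1·y_design = 12 and 4·y_airtime + 6·y_design = 40.
This yields shadow prices y_airtime = 4, y_design = 4.
TV spots enters the basis when its profit ≥ yᵀa₃ = 4·2 + 4·4 = 24.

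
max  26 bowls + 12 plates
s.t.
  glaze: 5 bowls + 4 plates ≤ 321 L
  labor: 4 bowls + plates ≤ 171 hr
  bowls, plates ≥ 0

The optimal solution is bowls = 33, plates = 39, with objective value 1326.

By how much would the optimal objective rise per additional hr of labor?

4

Both glaze and labor are binding at x*.
The binding rows give the dual system: 5·y_glaze + 4·y_labor = 26 and 4·y_glaze + 1·y_labor = 12.
Solving: y_glaze = 2, y_labor = 4.
Shadow price of labor = 4.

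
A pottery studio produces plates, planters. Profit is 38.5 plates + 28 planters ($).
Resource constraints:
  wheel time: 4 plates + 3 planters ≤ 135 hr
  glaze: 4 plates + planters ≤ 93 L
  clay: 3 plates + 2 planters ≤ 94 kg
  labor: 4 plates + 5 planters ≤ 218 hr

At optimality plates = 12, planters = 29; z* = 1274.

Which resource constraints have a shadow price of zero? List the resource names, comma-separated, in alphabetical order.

wheel time: 135/135 (binding)
glaze: 77/93 (slack 16)
clay: 94/94 (binding)
labor: 193/218 (slack 25)
By complementary slackness, a constraint with positive slack has shadow price 0 → glaze, labor.

glaze, labor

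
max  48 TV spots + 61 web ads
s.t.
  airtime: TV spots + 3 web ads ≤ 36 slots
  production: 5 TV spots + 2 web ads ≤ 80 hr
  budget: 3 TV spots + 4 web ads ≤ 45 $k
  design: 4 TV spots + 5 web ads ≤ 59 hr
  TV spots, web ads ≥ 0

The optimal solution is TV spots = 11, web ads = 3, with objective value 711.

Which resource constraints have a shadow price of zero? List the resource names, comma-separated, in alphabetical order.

airtime, production

airtime: 20/36 (slack 16)
production: 61/80 (slack 19)
budget: 45/45 (binding)
design: 59/59 (binding)
By complementary slackness, a constraint with positive slack has shadow price 0 → airtime, production.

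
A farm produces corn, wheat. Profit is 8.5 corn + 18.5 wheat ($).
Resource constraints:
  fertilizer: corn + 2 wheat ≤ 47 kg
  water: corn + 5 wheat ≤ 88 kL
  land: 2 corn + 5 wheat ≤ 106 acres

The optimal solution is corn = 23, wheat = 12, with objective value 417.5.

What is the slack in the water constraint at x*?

water used = 1·23 + 5·12 = 83; slack = 88 − 83 = 5.

5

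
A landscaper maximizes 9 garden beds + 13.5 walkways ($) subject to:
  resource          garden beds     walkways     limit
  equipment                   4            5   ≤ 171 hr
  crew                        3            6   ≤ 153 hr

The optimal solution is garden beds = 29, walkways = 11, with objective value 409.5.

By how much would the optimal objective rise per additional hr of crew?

1

Both equipment and crew are binding at x*.
The binding rows give the dual system: 4·y_equipment + 3·y_crew = 9 and 5·y_equipment + 6·y_crew = 13.5.
Solving: y_equipment = 1.5, y_crew = 1.
Shadow price of crew = 1.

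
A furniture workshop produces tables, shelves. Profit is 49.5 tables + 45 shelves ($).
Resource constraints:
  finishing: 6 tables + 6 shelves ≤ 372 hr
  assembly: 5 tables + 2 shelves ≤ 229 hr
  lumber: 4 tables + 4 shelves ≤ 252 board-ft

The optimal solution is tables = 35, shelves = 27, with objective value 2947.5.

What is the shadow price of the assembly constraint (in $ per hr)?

1.5

At the optimum: finishing uses 372 of 372 (binding); assembly uses 229 of 229 (binding); lumber uses 248 of 252 (slack = 4).
By complementary slackness, y = 0 for the non-binding constraint.
Dual feasibility on the basic columns requires 6·y_finishing + 5·y_assembly = 49.5, 6·y_finishing + 2·y_assembly = 45.
This yields shadow prices y_finishing = 7, y_assembly = 1.5.
Shadow price of assembly = 1.5.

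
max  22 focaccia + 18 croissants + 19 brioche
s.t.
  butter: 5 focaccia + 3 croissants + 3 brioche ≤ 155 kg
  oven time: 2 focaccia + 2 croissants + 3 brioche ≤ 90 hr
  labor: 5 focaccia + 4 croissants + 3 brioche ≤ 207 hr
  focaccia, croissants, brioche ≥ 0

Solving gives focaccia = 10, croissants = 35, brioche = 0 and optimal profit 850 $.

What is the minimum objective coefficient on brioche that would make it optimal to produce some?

24

Binding: butter and oven time. Non-binding: labor (17 unused).
Since labor is not tight, its dual is 0.
Dual feasibility on the basic columns requires 5·y_butter + 2·y_oven time = 22, 3·y_butter + 2·y_oven time = 18.
This yields shadow prices y_butter = 2, y_oven time = 6.
brioche enters the basis when its profit ≥ yᵀa₃ = 2·3 + 6·3 = 24.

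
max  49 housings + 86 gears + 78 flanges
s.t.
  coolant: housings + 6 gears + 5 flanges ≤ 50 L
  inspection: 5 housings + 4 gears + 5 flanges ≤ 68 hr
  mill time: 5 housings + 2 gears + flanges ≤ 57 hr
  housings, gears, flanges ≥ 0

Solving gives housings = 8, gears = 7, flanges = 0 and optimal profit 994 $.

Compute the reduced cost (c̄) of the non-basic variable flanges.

Check each constraint at x*: coolant 50/50 (tight); inspection 68/68 (tight); mill time 54/57 (slack 3).
Slack constraints have shadow price 0 (complementary slackness).
Dual feasibility on the basic columns requires 1·y_coolant + 5·y_inspection = 49, 6·y_coolant + 4·y_inspection = 86.
→ y_coolant = 9 and y_inspection = 8.
Reduced cost of flanges: c₃ − yᵀa₃ = 78 − (9·5 + 8·5) = 78 − 85 = -7.

-7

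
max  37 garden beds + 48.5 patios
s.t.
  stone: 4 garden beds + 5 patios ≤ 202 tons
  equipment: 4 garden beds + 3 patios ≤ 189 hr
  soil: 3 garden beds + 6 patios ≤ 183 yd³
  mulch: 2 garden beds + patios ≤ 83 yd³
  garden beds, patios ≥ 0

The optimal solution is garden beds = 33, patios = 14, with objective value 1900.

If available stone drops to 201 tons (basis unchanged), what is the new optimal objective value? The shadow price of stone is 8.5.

1891.5

Δb = -1, so new z* = 1900 + (8.5)·(-1) = 1900 − 8.5 = 1891.5.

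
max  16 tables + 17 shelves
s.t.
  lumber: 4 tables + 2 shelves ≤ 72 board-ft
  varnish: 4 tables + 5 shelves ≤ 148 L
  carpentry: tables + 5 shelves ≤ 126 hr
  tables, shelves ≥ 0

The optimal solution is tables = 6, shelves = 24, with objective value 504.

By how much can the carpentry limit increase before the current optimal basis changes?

Binding constraints: lumber, carpentry. The basis is B = [[4,2],[1,5]] with det 18.
Per unit increase in carpentry, x* moves by d = (-0.1111, 0.2222).
The basis stays optimal until varnish becomes binding; allowable increase = 6 hr.

6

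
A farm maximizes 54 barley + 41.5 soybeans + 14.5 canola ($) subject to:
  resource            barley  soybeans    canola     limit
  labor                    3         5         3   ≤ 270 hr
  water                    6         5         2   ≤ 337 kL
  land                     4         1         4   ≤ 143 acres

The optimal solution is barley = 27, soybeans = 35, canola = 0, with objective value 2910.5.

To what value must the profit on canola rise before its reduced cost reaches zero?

At the optimum: labor uses 256 of 270 (slack = 14); water uses 337 of 337 (binding); land uses 143 of 143 (binding).
Slack constraints have shadow price 0 (complementary slackness).
Dual feasibility on the basic columns requires 6·y_water + 4·y_land = 54, 5·y_water + 1·y_land = 41.5.
Solving: y_water = 8, y_land = 1.5.
canola enters the basis when its profit ≥ yᵀa₃ = 8·2 + 1.5·4 = 22.

22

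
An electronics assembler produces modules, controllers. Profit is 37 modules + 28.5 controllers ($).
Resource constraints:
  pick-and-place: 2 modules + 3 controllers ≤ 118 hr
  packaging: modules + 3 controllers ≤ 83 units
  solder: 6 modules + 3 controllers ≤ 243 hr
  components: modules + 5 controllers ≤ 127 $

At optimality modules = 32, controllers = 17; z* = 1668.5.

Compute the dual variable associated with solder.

5.5

Check each constraint at x*: pick-and-place 115/118 (slack 3); packaging 83/83 (tight); solder 243/243 (tight); components 117/127 (slack 10).
By complementary slackness, y = 0 for the non-binding constraints.
Dual feasibility on the basic columns requires 1·y_packaging + 6·y_solder = 37, 3·y_packaging + 3·y_solder = 28.5.
This yields shadow prices y_packaging = 4, y_solder = 5.5.
Shadow price of solder = 5.5.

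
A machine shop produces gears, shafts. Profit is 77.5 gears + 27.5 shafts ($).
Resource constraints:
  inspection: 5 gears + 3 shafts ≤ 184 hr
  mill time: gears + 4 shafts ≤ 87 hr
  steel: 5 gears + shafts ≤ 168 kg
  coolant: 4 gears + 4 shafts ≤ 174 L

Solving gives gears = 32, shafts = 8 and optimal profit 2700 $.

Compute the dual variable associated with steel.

Binding: inspection and steel. Non-binding: mill time (23 unused), coolant (14 unused).
By complementary slackness, y = 0 for the non-binding constraints.
Dual feasibility on the basic columns requires 5·y_inspection + 5·y_steel = 77.5, 3·y_inspection + 1·y_steel = 27.5.
→ y_inspection = 6 and y_steel = 9.5.
Shadow price of steel = 9.5.

9.5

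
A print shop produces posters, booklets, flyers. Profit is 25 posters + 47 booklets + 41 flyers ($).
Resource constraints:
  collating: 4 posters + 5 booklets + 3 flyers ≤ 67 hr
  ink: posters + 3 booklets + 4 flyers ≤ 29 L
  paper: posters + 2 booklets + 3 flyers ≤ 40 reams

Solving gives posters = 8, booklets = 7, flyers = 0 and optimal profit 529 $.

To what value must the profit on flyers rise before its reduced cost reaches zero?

Check each constraint at x*: collating 67/67 (tight); ink 29/29 (tight); paper 22/40 (slack 18).
Slack constraints have shadow price 0 (complementary slackness).
The binding rows give the dual system: 4·y_collating + 1·y_ink = 25 and 5·y_collating + 3·y_ink = 47.
→ y_collating = 4 and y_ink = 9.
flyers enters the basis when its profit ≥ yᵀa₃ = 4·3 + 9·4 = 48.

48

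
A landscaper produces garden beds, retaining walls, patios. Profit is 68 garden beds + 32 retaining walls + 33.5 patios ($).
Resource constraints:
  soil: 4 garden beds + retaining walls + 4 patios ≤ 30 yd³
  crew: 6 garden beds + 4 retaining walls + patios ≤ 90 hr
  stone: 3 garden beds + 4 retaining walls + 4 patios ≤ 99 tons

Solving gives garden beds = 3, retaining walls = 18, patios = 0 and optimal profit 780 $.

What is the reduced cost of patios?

-4.5

Binding: soil and crew. Non-binding: stone (18 unused).
Slack constraints have shadow price 0 (complementary slackness).
Dual feasibility on the basic columns requires 4·y_soil + 6·y_crew = 68, 1·y_soil + 4·y_crew = 32.
This yields shadow prices y_soil = 8, y_crew = 6.
Reduced cost of patios: c₃ − yᵀa₃ = 33.5 − (8·4 + 6·1) = 33.5 − 38 = -4.5.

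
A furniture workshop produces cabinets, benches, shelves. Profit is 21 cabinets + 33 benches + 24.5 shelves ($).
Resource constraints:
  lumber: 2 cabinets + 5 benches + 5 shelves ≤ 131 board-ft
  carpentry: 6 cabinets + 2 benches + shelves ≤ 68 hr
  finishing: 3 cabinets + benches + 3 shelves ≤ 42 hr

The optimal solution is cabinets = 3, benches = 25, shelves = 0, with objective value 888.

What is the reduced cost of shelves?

Check each constraint at x*: lumber 131/131 (tight); carpentry 68/68 (tight); finishing 34/42 (slack 8).
Since finishing is not tight, its dual is 0.
Dual feasibility on the basic columns requires 2·y_lumber + 6·y_carpentry = 21, 5·y_lumber + 2·y_carpentry = 33.
Solving: y_lumber = 6, y_carpentry = 1.5.
Reduced cost of shelves: c₃ − yᵀa₃ = 24.5 − (6·5 + 1.5·1) = 24.5 − 31.5 = -7.

-7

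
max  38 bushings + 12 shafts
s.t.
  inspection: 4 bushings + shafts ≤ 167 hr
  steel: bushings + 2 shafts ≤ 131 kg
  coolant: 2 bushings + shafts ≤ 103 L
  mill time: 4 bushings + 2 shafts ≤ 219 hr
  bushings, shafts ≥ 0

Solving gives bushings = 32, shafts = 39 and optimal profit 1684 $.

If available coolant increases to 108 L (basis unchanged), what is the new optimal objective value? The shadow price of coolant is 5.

Δb = 5, so new z* = 1684 + (5)·(5) = 1684 + 25 = 1709.

1709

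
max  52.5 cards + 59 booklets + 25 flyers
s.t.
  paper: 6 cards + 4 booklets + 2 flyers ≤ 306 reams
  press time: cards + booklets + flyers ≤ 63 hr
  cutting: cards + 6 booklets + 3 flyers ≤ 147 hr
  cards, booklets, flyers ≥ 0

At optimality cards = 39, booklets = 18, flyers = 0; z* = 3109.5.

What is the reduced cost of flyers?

-4.5

At the optimum: paper uses 306 of 306 (binding); press time uses 57 of 63 (slack = 6); cutting uses 147 of 147 (binding).
Slack constraints have shadow price 0 (complementary slackness).
Dual feasibility on the basic columns requires 6·y_paper + 1·y_cutting = 52.5, 4·y_paper + 6·y_cutting = 59.
Solving: y_paper = 8, y_cutting = 4.5.
Reduced cost of flyers: c₃ − yᵀa₃ = 25 − (8·2 + 4.5·3) = 25 − 29.5 = -4.5.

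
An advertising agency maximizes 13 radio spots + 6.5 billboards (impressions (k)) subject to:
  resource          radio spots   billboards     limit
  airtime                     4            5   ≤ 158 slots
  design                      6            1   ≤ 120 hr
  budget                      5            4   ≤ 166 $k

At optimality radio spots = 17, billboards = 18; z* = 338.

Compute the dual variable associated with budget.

0

At the optimum: airtime uses 158 of 158 (binding); design uses 120 of 120 (binding); budget uses 157 of 166 (slack = 9).
Slack constraints have shadow price 0 (complementary slackness).
Dual feasibility on the basic columns requires 4·y_airtime + 6·y_design = 13, 5·y_airtime + 1·y_design = 6.5.
Solving: y_airtime = 1, y_design = 1.5.
Shadow price of budget = 0.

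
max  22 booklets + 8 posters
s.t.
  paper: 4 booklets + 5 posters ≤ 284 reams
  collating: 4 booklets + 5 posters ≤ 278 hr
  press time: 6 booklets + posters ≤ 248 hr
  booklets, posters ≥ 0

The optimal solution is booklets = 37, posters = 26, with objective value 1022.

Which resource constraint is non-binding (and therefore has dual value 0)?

paper: 278/284 (slack 6)
collating: 278/278 (binding)
press time: 248/248 (binding)
By complementary slackness, a constraint with positive slack has shadow price 0 → paper.

paper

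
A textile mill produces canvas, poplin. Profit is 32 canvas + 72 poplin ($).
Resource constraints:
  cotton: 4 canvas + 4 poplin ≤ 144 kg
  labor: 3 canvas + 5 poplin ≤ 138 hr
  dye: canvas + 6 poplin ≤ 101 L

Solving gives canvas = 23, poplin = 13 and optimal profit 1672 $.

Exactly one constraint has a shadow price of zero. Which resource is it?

labor

cotton: 144/144 (binding)
labor: 134/138 (slack 4)
dye: 101/101 (binding)
By complementary slackness, a constraint with positive slack has shadow price 0 → labor.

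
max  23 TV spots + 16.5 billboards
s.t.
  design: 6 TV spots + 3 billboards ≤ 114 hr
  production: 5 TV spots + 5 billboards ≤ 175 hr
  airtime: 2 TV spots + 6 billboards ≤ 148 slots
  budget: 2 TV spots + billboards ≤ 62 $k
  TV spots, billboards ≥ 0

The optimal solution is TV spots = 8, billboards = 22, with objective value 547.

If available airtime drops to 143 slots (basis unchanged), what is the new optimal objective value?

542

At the optimum: design uses 114 of 114 (binding); production uses 150 of 175 (slack = 25); airtime uses 148 of 148 (binding); budget uses 38 of 62 (slack = 24).
Since production, budget are not tight, their duals are 0.
The binding rows give the dual system: 6·y_design + 2·y_airtime = 23 and 3·y_design + 6·y_airtime = 16.5.
→ y_design = 3.5 and y_airtime = 1.
Δz = y_airtime·Δb = 1 × (-5) = -5, so new z* = 547 − 5 = 542.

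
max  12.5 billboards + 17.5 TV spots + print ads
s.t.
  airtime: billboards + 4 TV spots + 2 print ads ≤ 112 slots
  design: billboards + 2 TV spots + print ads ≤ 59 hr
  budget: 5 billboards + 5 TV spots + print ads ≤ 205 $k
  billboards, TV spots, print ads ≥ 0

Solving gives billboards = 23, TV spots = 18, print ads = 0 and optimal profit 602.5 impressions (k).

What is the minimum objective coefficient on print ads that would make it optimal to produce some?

6.5

At the optimum: airtime uses 95 of 112 (slack = 17); design uses 59 of 59 (binding); budget uses 205 of 205 (binding).
Slack constraints have shadow price 0 (complementary slackness).
From A_Bᵀ y = c: 1·y_design + 5·y_budget = 12.5; 2·y_design + 5·y_budget = 17.5.
→ y_design = 5 and y_budget = 1.5.
print ads enters the basis when its profit ≥ yᵀa₃ = 5·1 + 1.5·1 = 6.5.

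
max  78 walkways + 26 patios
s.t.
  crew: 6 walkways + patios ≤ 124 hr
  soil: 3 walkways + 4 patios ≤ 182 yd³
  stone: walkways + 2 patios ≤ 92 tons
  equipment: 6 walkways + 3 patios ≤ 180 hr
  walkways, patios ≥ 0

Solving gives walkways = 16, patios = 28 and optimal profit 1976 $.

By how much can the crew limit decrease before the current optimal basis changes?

17.6

Binding constraints: crew, equipment. The basis is B = [[6,1],[6,3]] with det 12.
Per unit decrease in crew, x* moves by d = (-0.25, 0.5).
The basis stays optimal until soil becomes binding; allowable decrease = 17.6 hr.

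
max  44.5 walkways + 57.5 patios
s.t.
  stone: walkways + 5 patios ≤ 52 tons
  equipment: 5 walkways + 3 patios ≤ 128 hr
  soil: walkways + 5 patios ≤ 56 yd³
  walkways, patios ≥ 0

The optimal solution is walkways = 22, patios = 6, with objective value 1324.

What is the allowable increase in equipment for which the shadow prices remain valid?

Binding constraints: stone, equipment. The basis is B = [[1,5],[5,3]] with det -22.
Per unit increase in equipment, x* moves by d = (0.2273, -0.0455).
The basis stays optimal until patios reaches 0; allowable increase = 132 hr.

132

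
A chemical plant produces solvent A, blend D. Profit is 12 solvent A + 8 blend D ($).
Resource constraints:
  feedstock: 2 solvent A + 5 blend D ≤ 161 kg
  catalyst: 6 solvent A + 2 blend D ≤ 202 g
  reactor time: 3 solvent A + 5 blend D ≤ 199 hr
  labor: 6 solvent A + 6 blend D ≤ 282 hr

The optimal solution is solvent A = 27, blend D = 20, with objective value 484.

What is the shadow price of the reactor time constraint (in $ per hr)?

At the optimum: feedstock uses 154 of 161 (slack = 7); catalyst uses 202 of 202 (binding); reactor time uses 181 of 199 (slack = 18); labor uses 282 of 282 (binding).
Since feedstock, reactor time are not tight, their duals are 0.
The binding rows give the dual system: 6·y_catalyst + 6·y_labor = 12 and 2·y_catalyst + 6·y_labor = 8.
→ y_catalyst = 1 and y_labor = 1.
Shadow price of reactor time = 0.

0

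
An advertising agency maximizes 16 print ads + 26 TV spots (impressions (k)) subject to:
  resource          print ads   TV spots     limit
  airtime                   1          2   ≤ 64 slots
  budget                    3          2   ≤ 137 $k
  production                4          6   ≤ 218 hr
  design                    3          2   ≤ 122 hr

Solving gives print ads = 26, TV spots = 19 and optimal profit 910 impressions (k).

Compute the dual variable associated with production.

At the optimum: airtime uses 64 of 64 (binding); budget uses 116 of 137 (slack = 21); production uses 218 of 218 (binding); design uses 116 of 122 (slack = 6).
Since budget, design are not tight, their duals are 0.
The binding rows give the dual system: 1·y_airtime + 4·y_production = 16 and 2·y_airtime + 6·y_production = 26.
→ y_airtime = 4 and y_production = 3.
Shadow price of production = 3.

3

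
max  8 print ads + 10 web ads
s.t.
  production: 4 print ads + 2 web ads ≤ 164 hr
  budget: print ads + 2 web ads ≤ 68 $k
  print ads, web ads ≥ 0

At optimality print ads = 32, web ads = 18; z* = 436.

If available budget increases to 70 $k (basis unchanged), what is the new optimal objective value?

Both production and budget are binding at x*.
From A_Bᵀ y = c: 4·y_production + 1·y_budget = 8; 2·y_production + 2·y_budget = 10.
This yields shadow prices y_production = 1, y_budget = 4.
Δz = y_budget·Δb = 4 × (2) = 8, so new z* = 436 + 8 = 444.

444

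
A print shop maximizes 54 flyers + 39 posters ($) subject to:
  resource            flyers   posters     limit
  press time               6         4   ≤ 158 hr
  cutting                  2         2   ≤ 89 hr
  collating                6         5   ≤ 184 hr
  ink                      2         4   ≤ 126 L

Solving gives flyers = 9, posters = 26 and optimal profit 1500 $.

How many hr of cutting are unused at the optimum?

19

cutting used = 2·9 + 2·26 = 70; slack = 89 − 70 = 19.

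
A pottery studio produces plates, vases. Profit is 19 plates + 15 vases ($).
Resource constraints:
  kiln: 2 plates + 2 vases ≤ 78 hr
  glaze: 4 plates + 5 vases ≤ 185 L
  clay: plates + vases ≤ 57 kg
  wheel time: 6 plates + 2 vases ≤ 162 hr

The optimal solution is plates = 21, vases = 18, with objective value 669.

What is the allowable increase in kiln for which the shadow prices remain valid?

4

Binding constraints: kiln, wheel time. The basis is B = [[2,2],[6,2]] with det -8.
Per unit increase in kiln, x* moves by d = (-0.25, 0.75).
The basis stays optimal until glaze becomes binding; allowable increase = 4 hr.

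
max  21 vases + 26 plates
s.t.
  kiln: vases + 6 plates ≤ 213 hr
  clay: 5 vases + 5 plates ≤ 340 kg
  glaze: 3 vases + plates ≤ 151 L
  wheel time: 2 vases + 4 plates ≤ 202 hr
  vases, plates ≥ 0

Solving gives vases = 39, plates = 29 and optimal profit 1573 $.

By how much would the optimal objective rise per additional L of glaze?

Check each constraint at x*: kiln 213/213 (tight); clay 340/340 (tight); glaze 146/151 (slack 5); wheel time 194/202 (slack 8).
By complementary slackness, y = 0 for the non-binding constraints.
The binding rows give the dual system: 1·y_kiln + 5·y_clay = 21 and 6·y_kiln + 5·y_clay = 26.
This yields shadow prices y_kiln = 1, y_clay = 4.
Shadow price of glaze = 0.

0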